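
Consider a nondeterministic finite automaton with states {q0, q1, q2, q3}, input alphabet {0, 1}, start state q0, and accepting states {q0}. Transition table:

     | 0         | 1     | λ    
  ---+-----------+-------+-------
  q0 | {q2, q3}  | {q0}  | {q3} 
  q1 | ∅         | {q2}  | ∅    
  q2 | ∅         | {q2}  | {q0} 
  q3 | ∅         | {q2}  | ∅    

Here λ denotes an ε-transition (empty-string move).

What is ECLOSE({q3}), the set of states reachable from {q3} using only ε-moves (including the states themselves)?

{q3}

Begin with {q3}.
No ε-moves leave this set, so the closure equals the set itself.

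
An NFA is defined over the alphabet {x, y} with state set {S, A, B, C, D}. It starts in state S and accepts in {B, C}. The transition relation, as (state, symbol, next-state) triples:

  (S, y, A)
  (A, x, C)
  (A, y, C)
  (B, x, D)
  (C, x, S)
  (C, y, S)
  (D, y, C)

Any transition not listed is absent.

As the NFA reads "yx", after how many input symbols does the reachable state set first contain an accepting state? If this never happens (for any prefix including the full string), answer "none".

2

Start in {S}.
Read 'y': S→{A}; now {A}.
Read 'x': A→{C}; now {C}.
None of the earlier sets intersect F, but {C} does.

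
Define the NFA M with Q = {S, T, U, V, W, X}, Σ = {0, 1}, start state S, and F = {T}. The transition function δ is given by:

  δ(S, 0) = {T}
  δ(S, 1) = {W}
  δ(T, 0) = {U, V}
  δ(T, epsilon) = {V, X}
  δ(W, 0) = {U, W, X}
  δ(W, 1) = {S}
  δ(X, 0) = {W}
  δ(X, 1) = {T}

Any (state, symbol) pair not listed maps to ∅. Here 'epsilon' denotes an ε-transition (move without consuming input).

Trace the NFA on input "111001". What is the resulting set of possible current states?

{S, T, V, X}

Start in {S}.
Read '1': S→{W}; now {W}.
Read '1': W→{S}; now {S}.
Read '1': S→{W}; now {W}.
Read '0': W→{U, W, X}; now {U, W, X}.
Read '0': U→∅, W→{U, W, X}, X→{W}; now {U, W, X}.
Read '1': U→∅, W→{S}, X→{T}; union {S, T}; ε-closure = {S, T, V, X}.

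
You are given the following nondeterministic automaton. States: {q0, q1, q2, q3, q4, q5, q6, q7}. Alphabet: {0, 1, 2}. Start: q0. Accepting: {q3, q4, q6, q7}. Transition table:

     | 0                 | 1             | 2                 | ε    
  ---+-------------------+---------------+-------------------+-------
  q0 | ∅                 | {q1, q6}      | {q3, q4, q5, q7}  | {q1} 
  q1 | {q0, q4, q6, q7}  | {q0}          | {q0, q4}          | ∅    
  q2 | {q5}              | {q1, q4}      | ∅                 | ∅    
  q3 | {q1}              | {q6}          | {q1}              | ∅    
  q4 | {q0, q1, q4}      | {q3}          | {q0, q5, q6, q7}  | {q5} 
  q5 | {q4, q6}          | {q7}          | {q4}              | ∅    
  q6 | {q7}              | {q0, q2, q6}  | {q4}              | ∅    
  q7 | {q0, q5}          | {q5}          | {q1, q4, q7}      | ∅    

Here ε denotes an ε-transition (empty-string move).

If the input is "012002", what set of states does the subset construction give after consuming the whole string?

{q0, q1, q3, q4, q5, q6, q7}

Start: ε-closure({q0}) = {q0, q1}.
Read '0': q0→∅, q1→{q0, q4, q6, q7}; union {q0, q4, q6, q7}; ε-closure = {q0, q1, q4, q5, q6, q7}.
Read '1': q0→{q1, q6}, q1→{q0}, q4→{q3}, q5→{q7}, q6→{q0, q2, q6}, q7→{q5}; now {q0, q1, q2, q3, q5, q6, q7}.
Read '2': q0→{q3, q4, q5, q7}, q1→{q0, q4}, q2→∅, q3→{q1}, q5→{q4}, q6→{q4}, q7→{q1, q4, q7}; now {q0, q1, q3, q4, q5, q7}.
Read '0': q0→∅, q1→{q0, q4, q6, q7}, q3→{q1}, q4→{q0, q1, q4}, q5→{q4, q6}, q7→{q0, q5}; now {q0, q1, q4, q5, q6, q7}.
Read '0': q0→∅, q1→{q0, q4, q6, q7}, q4→{q0, q1, q4}, q5→{q4, q6}, q6→{q7}, q7→{q0, q5}; now {q0, q1, q4, q5, q6, q7}.
Read '2': q0→{q3, q4, q5, q7}, q1→{q0, q4}, q4→{q0, q5, q6, q7}, q5→{q4}, q6→{q4}, q7→{q1, q4, q7}; now {q0, q1, q3, q4, q5, q6, q7}.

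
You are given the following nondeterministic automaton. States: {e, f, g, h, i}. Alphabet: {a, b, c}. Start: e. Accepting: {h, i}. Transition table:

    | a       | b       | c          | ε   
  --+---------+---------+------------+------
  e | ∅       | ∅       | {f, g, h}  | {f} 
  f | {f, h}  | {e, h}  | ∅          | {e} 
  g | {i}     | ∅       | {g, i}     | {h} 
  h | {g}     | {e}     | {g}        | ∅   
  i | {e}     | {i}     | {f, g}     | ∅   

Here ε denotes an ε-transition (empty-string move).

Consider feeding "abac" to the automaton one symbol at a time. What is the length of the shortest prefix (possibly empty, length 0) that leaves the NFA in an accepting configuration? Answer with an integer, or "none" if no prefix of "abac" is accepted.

1

Start: ε-closure({e}) = {e, f}.
Read 'a': {e, f} → {e, f, h}.
None of the earlier sets intersect F, but {e, f, h} does.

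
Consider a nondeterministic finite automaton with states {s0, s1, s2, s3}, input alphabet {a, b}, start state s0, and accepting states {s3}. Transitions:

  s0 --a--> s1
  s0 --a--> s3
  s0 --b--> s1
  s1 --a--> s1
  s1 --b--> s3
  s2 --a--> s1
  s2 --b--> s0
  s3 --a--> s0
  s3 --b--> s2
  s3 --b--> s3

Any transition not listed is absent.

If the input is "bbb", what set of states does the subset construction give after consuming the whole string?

{s2, s3}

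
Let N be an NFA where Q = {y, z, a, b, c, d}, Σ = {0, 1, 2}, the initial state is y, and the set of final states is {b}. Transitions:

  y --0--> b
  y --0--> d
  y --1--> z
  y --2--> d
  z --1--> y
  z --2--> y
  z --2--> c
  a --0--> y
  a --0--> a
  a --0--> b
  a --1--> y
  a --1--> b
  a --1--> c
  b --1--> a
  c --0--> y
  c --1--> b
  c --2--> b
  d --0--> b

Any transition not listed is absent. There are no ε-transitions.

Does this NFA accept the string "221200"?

Start in {y}.
Read '2': {y} → {d}.
Read '2': {d} → ∅.
The set is empty and remains empty for the remaining 4 symbols.
The final set ∅ contains no accepting state.

No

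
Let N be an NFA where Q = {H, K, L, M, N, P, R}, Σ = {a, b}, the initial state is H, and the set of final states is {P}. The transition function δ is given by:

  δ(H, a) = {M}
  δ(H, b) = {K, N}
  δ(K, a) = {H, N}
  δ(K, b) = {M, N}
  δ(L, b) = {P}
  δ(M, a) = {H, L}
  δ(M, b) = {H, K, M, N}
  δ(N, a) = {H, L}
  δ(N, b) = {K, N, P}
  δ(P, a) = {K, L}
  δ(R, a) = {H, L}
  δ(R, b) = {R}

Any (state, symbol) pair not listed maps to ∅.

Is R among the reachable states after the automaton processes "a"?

No

Start in {H}.
Read 'a': {H} → {M}.
State R is not in {M}.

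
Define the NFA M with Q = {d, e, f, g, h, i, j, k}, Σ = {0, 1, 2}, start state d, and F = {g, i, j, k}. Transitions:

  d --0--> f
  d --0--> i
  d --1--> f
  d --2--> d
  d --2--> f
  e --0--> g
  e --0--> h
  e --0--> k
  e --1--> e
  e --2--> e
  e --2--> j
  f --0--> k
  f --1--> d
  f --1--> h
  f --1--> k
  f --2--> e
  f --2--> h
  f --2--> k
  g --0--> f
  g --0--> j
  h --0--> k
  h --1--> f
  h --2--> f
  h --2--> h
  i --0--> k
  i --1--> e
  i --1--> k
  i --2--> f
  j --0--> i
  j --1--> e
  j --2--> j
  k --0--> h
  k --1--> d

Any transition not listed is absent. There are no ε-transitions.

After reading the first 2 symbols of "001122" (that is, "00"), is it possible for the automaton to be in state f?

No

Start in {d}.
Read '0': {d} → {f, i}.
Read '0': {f, i} → {k}.
State f is not in {k}.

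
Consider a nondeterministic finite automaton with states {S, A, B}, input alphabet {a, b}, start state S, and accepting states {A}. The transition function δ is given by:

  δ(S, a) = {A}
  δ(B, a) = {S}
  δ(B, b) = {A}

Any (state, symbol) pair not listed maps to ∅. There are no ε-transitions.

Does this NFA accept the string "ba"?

No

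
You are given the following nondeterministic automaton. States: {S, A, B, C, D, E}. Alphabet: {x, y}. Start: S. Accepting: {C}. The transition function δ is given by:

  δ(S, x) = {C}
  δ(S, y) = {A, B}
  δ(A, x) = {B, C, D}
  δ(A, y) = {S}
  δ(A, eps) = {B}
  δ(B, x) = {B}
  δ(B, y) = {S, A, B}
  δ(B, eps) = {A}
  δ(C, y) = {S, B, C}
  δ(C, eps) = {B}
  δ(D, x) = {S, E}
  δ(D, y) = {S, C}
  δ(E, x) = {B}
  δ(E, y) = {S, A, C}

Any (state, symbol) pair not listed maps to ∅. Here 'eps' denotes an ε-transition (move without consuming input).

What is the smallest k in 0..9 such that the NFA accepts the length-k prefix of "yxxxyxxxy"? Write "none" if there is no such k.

2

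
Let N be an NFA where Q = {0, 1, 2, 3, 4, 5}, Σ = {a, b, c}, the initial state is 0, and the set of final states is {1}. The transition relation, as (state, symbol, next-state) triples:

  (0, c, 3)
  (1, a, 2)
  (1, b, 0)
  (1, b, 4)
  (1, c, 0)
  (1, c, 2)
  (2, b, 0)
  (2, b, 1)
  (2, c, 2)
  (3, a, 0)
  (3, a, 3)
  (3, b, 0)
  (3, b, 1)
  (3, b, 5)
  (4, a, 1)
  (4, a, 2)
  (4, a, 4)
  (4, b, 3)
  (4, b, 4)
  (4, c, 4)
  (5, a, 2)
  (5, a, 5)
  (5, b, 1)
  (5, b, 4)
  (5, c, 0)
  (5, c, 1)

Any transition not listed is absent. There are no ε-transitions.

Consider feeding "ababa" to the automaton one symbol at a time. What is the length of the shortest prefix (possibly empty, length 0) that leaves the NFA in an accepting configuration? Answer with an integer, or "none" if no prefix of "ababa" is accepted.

Start in {0}.
Read 'a': 0→∅; now ∅.
The set is empty and remains empty for the remaining 4 symbols.
No reachable set along the way intersects F.

none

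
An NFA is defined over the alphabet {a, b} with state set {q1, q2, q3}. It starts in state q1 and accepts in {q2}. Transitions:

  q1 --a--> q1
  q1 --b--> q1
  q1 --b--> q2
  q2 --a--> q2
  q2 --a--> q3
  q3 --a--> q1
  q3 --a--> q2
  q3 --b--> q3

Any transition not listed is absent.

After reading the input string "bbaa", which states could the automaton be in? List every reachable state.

{q1, q2, q3}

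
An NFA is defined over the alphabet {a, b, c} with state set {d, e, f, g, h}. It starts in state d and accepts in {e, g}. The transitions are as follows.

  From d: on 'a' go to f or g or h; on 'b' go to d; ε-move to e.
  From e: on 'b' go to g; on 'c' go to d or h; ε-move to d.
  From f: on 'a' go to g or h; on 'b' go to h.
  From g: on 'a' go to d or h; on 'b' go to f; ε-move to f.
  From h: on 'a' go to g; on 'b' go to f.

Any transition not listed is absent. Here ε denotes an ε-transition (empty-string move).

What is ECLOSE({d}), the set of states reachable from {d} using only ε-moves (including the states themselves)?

{d, e}

Begin with {d}.
ε-move d → e; add e.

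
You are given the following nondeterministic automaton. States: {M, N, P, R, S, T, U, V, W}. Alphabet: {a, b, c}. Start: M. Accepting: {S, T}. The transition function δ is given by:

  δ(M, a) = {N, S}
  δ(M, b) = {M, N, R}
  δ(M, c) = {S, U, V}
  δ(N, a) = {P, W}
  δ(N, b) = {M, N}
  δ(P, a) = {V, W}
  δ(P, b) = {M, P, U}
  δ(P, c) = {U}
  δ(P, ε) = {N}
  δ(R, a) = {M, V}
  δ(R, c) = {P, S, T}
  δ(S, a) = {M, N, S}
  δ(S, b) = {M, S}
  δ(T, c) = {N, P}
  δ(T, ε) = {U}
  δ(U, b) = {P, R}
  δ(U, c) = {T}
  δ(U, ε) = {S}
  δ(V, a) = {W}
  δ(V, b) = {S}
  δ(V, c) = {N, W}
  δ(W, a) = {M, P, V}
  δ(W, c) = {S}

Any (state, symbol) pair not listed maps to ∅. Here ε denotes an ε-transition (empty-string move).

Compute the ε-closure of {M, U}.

Begin with {M, U}.
ε-move U → S; add S.

{M, S, U}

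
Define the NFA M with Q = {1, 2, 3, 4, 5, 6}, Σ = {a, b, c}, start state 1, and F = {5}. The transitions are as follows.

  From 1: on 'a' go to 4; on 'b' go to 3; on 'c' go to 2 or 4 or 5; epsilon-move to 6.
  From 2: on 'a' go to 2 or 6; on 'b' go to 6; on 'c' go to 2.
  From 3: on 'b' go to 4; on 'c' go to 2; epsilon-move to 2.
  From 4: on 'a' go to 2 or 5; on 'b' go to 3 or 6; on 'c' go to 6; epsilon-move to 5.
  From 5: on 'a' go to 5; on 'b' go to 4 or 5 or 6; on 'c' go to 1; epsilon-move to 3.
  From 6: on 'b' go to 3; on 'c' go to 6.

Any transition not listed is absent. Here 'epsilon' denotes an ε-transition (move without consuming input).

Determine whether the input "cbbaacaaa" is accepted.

Yes

Start: ε-closure({1}) = {1, 6}.
Read 'c': 1→{2, 4, 5}, 6→{6}; union {2, 4, 5, 6}; ε-closure = {2, 3, 4, 5, 6}.
Read 'b': 2→{6}, 3→{4}, 4→{3, 6}, 5→{4, 5, 6}, 6→{3}; union {3, 4, 5, 6}; ε-closure = {2, 3, 4, 5, 6}.
Read 'b': 2→{6}, 3→{4}, 4→{3, 6}, 5→{4, 5, 6}, 6→{3}; union {3, 4, 5, 6}; ε-closure = {2, 3, 4, 5, 6}.
Read 'a': 2→{2, 6}, 3→∅, 4→{2, 5}, 5→{5}, 6→∅; union {2, 5, 6}; ε-closure = {2, 3, 5, 6}.
Read 'a': 2→{2, 6}, 3→∅, 5→{5}, 6→∅; union {2, 5, 6}; ε-closure = {2, 3, 5, 6}.
Read 'c': 2→{2}, 3→{2}, 5→{1}, 6→{6}; now {1, 2, 6}.
Read 'a': 1→{4}, 2→{2, 6}, 6→∅; union {2, 4, 6}; ε-closure = {2, 3, 4, 5, 6}.
Read 'a': 2→{2, 6}, 3→∅, 4→{2, 5}, 5→{5}, 6→∅; union {2, 5, 6}; ε-closure = {2, 3, 5, 6}.
Read 'a': 2→{2, 6}, 3→∅, 5→{5}, 6→∅; union {2, 5, 6}; ε-closure = {2, 3, 5, 6}.
The final set {2, 3, 5, 6} contains the accepting state 5.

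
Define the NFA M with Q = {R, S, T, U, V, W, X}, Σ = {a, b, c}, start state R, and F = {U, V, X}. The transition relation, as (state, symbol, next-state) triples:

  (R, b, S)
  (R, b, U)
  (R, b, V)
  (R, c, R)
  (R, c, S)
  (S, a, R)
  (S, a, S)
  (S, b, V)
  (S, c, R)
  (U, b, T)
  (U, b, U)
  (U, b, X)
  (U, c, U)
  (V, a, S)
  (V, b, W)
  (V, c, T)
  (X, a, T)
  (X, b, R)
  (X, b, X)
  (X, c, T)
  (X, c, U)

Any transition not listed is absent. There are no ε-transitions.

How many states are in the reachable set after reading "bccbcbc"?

3

Start in {R}.
Read 'b': {R} → {S, U, V}.
Read 'c': {S, U, V} → {R, T, U}.
Read 'c': {R, T, U} → {R, S, U}.
Read 'b': {R, S, U} → {S, T, U, V, X}.
Read 'c': {S, T, U, V, X} → {R, T, U}.
Read 'b': {R, T, U} → {S, T, U, V, X}.
Read 'c': {S, T, U, V, X} → {R, T, U}.
That set has 3 states.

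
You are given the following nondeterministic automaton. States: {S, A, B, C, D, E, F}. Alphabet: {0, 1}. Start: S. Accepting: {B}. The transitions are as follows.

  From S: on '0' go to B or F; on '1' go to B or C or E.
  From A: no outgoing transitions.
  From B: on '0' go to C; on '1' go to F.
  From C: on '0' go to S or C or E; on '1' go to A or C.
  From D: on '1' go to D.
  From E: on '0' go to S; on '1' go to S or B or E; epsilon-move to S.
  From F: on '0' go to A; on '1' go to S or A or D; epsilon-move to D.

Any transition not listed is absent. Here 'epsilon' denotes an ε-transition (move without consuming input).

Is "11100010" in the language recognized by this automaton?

Yes

Start in {S}.
Read '1': {S} → {S, B, C, E}.
Read '1': {S, B, C, E} → {S, A, B, C, D, E, F}.
Read '1': {S, A, B, C, D, E, F} → {S, A, B, C, D, E, F}.
Read '0': {S, A, B, C, D, E, F} → {S, A, B, C, D, E, F}.
Read '0': {S, A, B, C, D, E, F} → {S, A, B, C, D, E, F}.
Read '0': {S, A, B, C, D, E, F} → {S, A, B, C, D, E, F}.
Read '1': {S, A, B, C, D, E, F} → {S, A, B, C, D, E, F}.
Read '0': {S, A, B, C, D, E, F} → {S, A, B, C, D, E, F}.
The final set {S, A, B, C, D, E, F} contains the accepting state B.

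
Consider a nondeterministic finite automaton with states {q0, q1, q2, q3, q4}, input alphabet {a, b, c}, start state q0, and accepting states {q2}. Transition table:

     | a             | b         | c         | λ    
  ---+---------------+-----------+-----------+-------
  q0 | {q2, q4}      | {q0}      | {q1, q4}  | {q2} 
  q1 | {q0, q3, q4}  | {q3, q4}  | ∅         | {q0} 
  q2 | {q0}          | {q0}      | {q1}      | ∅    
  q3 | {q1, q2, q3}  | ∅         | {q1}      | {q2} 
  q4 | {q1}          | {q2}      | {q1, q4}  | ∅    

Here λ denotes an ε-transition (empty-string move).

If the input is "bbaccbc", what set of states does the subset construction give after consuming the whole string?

{q0, q1, q2, q4}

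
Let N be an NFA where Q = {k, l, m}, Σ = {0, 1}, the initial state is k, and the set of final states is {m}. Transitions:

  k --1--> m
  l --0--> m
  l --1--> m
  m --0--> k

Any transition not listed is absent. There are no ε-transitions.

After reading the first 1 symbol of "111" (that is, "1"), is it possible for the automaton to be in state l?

No

Start in {k}.
Read '1': {k} → {m}.
State l is not in {m}.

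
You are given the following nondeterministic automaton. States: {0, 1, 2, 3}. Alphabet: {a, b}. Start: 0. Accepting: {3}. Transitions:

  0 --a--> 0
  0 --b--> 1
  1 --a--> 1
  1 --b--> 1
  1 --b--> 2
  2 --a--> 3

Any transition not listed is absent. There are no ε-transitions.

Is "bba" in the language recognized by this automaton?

Yes

Start in {0}.
Read 'b': {0} → {1}.
Read 'b': {1} → {1, 2}.
Read 'a': {1, 2} → {1, 3}.
The final set {1, 3} contains the accepting state 3.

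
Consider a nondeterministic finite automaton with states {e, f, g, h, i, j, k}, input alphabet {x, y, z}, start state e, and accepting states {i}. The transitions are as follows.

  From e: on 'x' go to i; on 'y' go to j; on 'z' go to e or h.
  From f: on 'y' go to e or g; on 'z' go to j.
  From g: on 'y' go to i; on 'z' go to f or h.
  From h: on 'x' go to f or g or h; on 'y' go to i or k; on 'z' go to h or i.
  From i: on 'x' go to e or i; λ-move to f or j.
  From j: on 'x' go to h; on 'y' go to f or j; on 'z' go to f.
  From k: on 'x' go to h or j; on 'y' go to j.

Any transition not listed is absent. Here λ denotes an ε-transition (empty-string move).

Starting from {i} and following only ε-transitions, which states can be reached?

{f, i, j}

Begin with {i}.
ε-move i → f; add f.
ε-move i → j; add j.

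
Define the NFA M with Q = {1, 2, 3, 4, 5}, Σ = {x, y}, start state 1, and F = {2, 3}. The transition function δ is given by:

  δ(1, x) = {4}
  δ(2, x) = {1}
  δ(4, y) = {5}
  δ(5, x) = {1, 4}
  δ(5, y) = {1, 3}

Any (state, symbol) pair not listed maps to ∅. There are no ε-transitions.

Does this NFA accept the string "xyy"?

Yes

Start in {1}.
Read 'x': {1} → {4}.
Read 'y': {4} → {5}.
Read 'y': {5} → {1, 3}.
The final set {1, 3} contains the accepting state 3.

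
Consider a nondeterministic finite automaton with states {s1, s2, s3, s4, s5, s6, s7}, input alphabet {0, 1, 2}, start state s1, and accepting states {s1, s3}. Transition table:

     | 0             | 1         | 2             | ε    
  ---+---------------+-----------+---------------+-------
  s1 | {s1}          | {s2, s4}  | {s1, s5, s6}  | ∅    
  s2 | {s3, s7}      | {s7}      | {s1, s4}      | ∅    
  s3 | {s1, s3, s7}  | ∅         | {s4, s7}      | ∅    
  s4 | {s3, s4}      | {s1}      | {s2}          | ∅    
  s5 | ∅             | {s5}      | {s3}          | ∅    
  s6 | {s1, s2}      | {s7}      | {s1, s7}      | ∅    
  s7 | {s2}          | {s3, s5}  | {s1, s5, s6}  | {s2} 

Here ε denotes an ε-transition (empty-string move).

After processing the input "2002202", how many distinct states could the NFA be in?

6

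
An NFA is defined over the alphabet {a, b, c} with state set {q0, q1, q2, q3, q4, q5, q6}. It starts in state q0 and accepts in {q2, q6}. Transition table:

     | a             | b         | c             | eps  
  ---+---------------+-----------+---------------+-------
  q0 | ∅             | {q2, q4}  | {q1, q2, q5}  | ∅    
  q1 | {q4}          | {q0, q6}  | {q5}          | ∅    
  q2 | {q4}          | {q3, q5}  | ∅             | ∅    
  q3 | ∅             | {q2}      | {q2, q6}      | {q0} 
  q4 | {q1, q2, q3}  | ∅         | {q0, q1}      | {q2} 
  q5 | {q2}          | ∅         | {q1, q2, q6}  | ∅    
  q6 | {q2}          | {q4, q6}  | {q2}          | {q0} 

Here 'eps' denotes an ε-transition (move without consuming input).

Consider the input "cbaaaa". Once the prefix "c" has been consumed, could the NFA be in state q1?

Start in {q0}.
Read 'c': q0→{q1, q2, q5}; now {q1, q2, q5}.
State q1 is in {q1, q2, q5}.

Yes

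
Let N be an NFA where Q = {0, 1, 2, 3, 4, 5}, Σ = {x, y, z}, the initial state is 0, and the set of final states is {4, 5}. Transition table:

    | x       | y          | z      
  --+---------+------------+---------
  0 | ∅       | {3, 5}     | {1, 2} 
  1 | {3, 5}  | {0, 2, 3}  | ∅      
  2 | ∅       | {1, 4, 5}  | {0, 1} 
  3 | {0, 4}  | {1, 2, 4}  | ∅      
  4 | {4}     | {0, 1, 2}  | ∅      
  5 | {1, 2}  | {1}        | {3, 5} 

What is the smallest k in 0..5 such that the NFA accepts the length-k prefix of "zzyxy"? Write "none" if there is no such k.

Start in {0}.
Read 'z': 0→{1, 2}; now {1, 2}.
Read 'z': 1→∅, 2→{0, 1}; now {0, 1}.
Read 'y': 0→{3, 5}, 1→{0, 2, 3}; now {0, 2, 3, 5}.
None of the earlier sets intersect F, but {0, 2, 3, 5} does.

3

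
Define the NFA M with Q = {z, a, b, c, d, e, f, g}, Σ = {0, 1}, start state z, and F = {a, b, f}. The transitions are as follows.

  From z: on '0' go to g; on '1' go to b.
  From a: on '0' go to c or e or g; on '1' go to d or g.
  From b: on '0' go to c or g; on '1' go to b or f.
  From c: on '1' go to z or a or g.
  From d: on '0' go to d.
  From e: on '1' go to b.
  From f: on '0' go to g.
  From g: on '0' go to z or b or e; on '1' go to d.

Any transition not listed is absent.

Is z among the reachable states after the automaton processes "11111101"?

Yes

Start in {z}.
Read '1': z→{b}; now {b}.
Read '1': b→{b, f}; now {b, f}.
Read '1': b→{b, f}, f→∅; now {b, f}.
Read '1': b→{b, f}, f→∅; now {b, f}.
Read '1': b→{b, f}, f→∅; now {b, f}.
Read '1': b→{b, f}, f→∅; now {b, f}.
Read '0': b→{c, g}, f→{g}; now {c, g}.
Read '1': c→{z, a, g}, g→{d}; now {z, a, d, g}.
State z is in {z, a, d, g}.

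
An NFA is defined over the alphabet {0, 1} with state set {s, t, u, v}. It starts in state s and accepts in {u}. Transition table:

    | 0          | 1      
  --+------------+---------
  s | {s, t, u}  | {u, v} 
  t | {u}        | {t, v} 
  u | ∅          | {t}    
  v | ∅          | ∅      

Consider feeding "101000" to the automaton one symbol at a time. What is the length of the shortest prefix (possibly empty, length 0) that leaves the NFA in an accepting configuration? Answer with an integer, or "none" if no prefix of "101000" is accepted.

1

Start in {s}.
Read '1': s→{u, v}; now {u, v}.
None of the earlier sets intersect F, but {u, v} does.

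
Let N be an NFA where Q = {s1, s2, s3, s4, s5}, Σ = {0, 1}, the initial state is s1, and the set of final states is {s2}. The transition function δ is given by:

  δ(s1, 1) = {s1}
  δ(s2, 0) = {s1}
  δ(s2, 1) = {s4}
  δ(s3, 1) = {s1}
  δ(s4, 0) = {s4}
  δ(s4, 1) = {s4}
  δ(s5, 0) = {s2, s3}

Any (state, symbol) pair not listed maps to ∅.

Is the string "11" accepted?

Start in {s1}.
Read '1': {s1} → {s1}.
Read '1': {s1} → {s1}.
The final set {s1} contains no accepting state.

No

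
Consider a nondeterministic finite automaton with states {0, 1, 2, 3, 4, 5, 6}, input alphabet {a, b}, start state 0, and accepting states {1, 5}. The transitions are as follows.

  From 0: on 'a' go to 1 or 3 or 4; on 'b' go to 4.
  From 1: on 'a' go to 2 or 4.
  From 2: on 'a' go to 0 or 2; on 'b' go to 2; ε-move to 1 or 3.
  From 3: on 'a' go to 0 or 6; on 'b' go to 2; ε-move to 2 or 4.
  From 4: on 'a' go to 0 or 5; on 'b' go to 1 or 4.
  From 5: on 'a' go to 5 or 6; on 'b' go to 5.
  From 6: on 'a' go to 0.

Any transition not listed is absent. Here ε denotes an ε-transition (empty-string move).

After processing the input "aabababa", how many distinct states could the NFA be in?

7

Start in {0}.
Read 'a': {0} → {1, 2, 3, 4}.
Read 'a': {1, 2, 3, 4} → {0, 1, 2, 3, 4, 5, 6}.
Read 'b': {0, 1, 2, 3, 4, 5, 6} → {1, 2, 3, 4, 5}.
Read 'a': {1, 2, 3, 4, 5} → {0, 1, 2, 3, 4, 5, 6}.
Read 'b': {0, 1, 2, 3, 4, 5, 6} → {1, 2, 3, 4, 5}.
Read 'a': {1, 2, 3, 4, 5} → {0, 1, 2, 3, 4, 5, 6}.
Read 'b': {0, 1, 2, 3, 4, 5, 6} → {1, 2, 3, 4, 5}.
Read 'a': {1, 2, 3, 4, 5} → {0, 1, 2, 3, 4, 5, 6}.
That set has 7 states.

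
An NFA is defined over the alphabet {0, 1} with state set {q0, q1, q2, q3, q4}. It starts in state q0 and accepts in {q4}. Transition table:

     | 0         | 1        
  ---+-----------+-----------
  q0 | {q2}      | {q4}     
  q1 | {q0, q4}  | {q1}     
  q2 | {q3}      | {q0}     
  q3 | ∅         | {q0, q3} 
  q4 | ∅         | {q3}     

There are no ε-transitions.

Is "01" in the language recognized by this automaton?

No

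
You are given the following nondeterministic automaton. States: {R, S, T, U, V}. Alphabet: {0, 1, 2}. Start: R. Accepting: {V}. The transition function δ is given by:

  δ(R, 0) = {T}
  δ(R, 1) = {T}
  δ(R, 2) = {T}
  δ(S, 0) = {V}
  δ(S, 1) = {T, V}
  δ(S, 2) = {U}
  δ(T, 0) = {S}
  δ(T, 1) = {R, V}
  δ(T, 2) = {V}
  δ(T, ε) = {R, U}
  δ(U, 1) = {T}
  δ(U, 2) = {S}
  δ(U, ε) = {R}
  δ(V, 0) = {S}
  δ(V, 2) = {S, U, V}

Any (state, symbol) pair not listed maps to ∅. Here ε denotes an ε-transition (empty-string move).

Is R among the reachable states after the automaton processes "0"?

Yes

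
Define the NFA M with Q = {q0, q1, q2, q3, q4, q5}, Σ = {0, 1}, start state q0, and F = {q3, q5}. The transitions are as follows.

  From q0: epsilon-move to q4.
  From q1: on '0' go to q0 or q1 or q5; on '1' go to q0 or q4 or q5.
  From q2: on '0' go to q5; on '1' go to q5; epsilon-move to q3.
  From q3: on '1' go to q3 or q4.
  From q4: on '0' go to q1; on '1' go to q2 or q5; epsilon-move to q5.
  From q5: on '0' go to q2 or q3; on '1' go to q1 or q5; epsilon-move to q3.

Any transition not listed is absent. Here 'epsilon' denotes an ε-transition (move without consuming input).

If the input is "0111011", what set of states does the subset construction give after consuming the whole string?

Start: ε-closure({q0}) = {q0, q3, q4, q5}.
Read '0': {q0, q3, q4, q5} → {q1, q2, q3}.
Read '1': {q1, q2, q3} → {q0, q3, q4, q5}.
Read '1': {q0, q3, q4, q5} → {q1, q2, q3, q4, q5}.
Read '1': {q1, q2, q3, q4, q5} → {q0, q1, q2, q3, q4, q5}.
Read '0': {q0, q1, q2, q3, q4, q5} → {q0, q1, q2, q3, q4, q5}.
Read '1': {q0, q1, q2, q3, q4, q5} → {q0, q1, q2, q3, q4, q5}.
Read '1': {q0, q1, q2, q3, q4, q5} → {q0, q1, q2, q3, q4, q5}.

{q0, q1, q2, q3, q4, q5}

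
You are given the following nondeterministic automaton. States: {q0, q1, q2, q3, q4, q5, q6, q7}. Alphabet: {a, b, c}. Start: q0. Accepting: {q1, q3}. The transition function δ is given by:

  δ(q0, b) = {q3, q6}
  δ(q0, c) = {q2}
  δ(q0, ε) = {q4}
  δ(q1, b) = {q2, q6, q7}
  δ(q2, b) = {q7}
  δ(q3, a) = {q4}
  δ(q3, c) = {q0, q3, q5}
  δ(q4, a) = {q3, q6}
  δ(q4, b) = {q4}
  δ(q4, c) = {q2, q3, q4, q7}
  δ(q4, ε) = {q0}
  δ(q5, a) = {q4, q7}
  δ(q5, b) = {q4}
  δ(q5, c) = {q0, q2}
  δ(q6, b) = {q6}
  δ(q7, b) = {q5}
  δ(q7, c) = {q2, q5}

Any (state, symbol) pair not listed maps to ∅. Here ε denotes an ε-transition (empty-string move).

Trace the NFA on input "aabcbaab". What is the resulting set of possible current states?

Start: ε-closure({q0}) = {q0, q4}.
Read 'a': q0→∅, q4→{q3, q6}; now {q3, q6}.
Read 'a': q3→{q4}, q6→∅; union {q4}; ε-closure = {q0, q4}.
Read 'b': q0→{q3, q6}, q4→{q4}; union {q3, q4, q6}; ε-closure = {q0, q3, q4, q6}.
Read 'c': q0→{q2}, q3→{q0, q3, q5}, q4→{q2, q3, q4, q7}, q6→∅; now {q0, q2, q3, q4, q5, q7}.
Read 'b': q0→{q3, q6}, q2→{q7}, q3→∅, q4→{q4}, q5→{q4}, q7→{q5}; union {q3, q4, q5, q6, q7}; ε-closure = {q0, q3, q4, q5, q6, q7}.
Read 'a': q0→∅, q3→{q4}, q4→{q3, q6}, q5→{q4, q7}, q6→∅, q7→∅; union {q3, q4, q6, q7}; ε-closure = {q0, q3, q4, q6, q7}.
Read 'a': q0→∅, q3→{q4}, q4→{q3, q6}, q6→∅, q7→∅; union {q3, q4, q6}; ε-closure = {q0, q3, q4, q6}.
Read 'b': q0→{q3, q6}, q3→∅, q4→{q4}, q6→{q6}; union {q3, q4, q6}; ε-closure = {q0, q3, q4, q6}.

{q0, q3, q4, q6}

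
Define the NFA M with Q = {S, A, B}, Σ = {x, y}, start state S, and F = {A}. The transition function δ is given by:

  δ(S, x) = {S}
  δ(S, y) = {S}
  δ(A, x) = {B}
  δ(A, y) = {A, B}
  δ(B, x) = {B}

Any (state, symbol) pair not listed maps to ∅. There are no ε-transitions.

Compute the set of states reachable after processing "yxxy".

{S}

Start in {S}.
Read 'y': {S} → {S}.
Read 'x': {S} → {S}.
Read 'x': {S} → {S}.
Read 'y': {S} → {S}.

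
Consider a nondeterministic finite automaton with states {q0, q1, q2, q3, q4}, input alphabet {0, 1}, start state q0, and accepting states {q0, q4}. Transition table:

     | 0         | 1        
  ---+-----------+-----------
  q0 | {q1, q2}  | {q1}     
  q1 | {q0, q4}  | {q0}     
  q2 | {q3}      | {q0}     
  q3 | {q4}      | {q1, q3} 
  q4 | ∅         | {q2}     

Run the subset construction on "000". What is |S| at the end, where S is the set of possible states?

Start in {q0}.
Read '0': q0→{q1, q2}; now {q1, q2}.
Read '0': q1→{q0, q4}, q2→{q3}; now {q0, q3, q4}.
Read '0': q0→{q1, q2}, q3→{q4}, q4→∅; now {q1, q2, q4}.
That set has 3 states.

3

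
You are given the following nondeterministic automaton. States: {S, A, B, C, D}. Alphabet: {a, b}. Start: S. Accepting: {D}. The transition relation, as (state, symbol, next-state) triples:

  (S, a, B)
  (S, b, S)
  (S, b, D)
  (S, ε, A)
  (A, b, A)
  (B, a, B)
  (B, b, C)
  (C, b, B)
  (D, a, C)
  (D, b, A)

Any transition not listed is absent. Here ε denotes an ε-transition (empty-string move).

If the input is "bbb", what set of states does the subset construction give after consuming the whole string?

Start: ε-closure({S}) = {S, A}.
Read 'b': S→{S, D}, A→{A}; now {S, A, D}.
Read 'b': S→{S, D}, A→{A}, D→{A}; now {S, A, D}.
Read 'b': S→{S, D}, A→{A}, D→{A}; now {S, A, D}.

{S, A, D}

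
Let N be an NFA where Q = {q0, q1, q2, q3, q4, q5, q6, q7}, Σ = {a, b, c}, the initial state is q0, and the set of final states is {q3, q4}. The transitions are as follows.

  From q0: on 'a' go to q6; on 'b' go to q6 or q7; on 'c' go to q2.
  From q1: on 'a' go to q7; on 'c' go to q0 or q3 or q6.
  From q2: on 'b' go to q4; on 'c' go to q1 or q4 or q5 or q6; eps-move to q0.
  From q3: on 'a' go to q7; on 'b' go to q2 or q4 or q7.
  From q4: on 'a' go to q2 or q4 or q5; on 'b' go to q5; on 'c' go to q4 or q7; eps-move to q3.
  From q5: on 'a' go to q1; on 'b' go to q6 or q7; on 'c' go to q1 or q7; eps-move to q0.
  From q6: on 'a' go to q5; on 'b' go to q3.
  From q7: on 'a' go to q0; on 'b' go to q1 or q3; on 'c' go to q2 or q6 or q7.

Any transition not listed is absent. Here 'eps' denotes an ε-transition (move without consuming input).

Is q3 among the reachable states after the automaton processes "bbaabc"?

No

Start in {q0}.
Read 'b': {q0} → {q6, q7}.
Read 'b': {q6, q7} → {q1, q3}.
Read 'a': {q1, q3} → {q7}.
Read 'a': {q7} → {q0}.
Read 'b': {q0} → {q6, q7}.
Read 'c': {q6, q7} → {q0, q2, q6, q7}.
State q3 is not in {q0, q2, q6, q7}.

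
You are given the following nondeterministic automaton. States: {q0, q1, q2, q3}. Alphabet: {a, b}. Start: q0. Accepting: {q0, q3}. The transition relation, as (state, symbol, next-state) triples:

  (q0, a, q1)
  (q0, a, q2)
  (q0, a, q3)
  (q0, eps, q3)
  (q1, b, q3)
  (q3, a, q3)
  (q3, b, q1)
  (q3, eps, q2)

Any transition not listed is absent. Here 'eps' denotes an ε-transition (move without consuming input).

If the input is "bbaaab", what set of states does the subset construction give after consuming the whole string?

{q1}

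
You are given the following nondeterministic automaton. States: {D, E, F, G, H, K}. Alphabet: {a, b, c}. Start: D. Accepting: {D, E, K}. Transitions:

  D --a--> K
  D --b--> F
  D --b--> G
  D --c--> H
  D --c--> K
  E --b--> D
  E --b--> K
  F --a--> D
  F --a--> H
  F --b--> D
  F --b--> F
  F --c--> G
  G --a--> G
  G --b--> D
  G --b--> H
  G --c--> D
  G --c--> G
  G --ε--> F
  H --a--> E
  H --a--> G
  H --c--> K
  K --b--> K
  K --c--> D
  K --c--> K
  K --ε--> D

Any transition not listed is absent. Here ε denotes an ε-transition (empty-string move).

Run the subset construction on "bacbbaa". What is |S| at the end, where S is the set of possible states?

Start in {D}.
Read 'b': {D} → {F, G}.
Read 'a': {F, G} → {D, F, G, H}.
Read 'c': {D, F, G, H} → {D, F, G, H, K}.
Read 'b': {D, F, G, H, K} → {D, F, G, H, K}.
Read 'b': {D, F, G, H, K} → {D, F, G, H, K}.
Read 'a': {D, F, G, H, K} → {D, E, F, G, H, K}.
Read 'a': {D, E, F, G, H, K} → {D, E, F, G, H, K}.
That set has 6 states.

6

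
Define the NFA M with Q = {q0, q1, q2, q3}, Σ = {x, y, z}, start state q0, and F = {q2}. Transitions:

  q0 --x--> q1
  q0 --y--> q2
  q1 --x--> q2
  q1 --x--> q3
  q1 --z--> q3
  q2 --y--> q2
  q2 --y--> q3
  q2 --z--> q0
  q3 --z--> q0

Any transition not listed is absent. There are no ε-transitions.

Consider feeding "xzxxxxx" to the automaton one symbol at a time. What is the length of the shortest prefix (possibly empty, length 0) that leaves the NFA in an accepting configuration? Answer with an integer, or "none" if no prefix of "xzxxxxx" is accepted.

none

Start in {q0}.
Read 'x': q0→{q1}; now {q1}.
Read 'z': q1→{q3}; now {q3}.
Read 'x': q3→∅; now ∅.
The set is empty and remains empty for the remaining 4 symbols.
No reachable set along the way intersects F.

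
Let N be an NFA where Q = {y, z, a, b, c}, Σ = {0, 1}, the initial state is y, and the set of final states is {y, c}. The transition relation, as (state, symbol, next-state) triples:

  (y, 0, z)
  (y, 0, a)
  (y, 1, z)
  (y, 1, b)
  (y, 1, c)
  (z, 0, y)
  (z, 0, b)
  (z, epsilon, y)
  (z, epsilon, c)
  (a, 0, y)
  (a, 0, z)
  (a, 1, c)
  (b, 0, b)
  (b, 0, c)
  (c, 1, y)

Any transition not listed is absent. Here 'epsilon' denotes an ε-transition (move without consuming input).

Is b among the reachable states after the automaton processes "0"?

No

Start in {y}.
Read '0': y→{z, a}; union {z, a}; ε-closure = {y, z, a, c}.
State b is not in {y, z, a, c}.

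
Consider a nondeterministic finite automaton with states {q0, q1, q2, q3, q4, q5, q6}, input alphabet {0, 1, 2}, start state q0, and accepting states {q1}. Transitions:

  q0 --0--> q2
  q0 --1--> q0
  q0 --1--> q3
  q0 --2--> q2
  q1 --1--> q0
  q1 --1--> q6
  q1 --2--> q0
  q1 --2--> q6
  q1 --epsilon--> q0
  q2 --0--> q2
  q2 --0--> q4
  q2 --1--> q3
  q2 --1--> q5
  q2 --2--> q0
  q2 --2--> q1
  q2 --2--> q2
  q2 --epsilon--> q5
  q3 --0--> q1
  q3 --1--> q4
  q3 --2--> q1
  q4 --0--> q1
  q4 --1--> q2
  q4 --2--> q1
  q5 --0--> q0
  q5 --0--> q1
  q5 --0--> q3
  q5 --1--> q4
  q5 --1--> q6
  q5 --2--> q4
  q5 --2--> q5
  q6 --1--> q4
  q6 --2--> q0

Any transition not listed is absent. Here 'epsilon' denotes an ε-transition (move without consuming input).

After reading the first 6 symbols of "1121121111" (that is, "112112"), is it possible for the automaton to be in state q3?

No

Start in {q0}.
Read '1': {q0} → {q0, q3}.
Read '1': {q0, q3} → {q0, q3, q4}.
Read '2': {q0, q3, q4} → {q0, q1, q2, q5}.
Read '1': {q0, q1, q2, q5} → {q0, q3, q4, q5, q6}.
Read '1': {q0, q3, q4, q5, q6} → {q0, q2, q3, q4, q5, q6}.
Read '2': {q0, q2, q3, q4, q5, q6} → {q0, q1, q2, q4, q5}.
State q3 is not in {q0, q1, q2, q4, q5}.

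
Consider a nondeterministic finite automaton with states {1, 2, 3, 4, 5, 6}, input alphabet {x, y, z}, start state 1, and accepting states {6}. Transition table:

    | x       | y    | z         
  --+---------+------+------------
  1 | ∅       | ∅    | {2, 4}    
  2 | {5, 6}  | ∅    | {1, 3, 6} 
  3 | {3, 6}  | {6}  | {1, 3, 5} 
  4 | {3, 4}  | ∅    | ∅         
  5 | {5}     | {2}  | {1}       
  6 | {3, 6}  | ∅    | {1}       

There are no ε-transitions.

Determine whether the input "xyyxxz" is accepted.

No

Start in {1}.
Read 'x': 1→∅; now ∅.
The set is empty and remains empty for the remaining 5 symbols.
The final set ∅ contains no accepting state.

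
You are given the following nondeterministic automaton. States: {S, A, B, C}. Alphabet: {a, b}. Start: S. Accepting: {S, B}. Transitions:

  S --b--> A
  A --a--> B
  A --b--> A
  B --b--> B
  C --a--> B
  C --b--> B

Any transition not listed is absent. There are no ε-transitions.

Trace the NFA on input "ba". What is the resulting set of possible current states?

Start in {S}.
Read 'b': {S} → {A}.
Read 'a': {A} → {B}.

{B}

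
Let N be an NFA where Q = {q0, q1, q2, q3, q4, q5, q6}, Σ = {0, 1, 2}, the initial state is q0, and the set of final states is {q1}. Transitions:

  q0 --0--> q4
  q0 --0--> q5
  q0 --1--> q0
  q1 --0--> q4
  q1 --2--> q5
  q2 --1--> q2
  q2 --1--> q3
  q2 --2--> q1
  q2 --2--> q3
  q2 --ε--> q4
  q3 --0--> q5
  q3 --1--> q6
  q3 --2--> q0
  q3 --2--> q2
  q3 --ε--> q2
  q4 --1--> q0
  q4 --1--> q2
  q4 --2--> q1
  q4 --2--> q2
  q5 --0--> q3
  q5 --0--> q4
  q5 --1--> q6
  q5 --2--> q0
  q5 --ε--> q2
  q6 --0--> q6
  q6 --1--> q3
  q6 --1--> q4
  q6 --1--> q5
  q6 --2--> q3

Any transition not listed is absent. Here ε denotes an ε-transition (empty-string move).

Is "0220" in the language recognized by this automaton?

No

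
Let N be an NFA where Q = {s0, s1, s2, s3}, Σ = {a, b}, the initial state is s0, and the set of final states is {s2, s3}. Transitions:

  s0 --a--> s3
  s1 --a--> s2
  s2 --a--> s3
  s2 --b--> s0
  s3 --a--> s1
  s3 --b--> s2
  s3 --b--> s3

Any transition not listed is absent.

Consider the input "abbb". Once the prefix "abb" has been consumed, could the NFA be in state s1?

No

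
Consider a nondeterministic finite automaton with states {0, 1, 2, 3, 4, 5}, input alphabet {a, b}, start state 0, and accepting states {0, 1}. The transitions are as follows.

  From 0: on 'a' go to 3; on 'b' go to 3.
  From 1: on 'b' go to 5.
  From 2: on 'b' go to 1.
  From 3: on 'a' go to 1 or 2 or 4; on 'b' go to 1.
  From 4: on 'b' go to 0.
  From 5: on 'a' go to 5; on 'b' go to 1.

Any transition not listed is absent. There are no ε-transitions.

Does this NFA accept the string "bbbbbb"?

Start in {0}.
Read 'b': {0} → {3}.
Read 'b': {3} → {1}.
Read 'b': {1} → {5}.
Read 'b': {5} → {1}.
Read 'b': {1} → {5}.
Read 'b': {5} → {1}.
The final set {1} contains the accepting state 1.

Yes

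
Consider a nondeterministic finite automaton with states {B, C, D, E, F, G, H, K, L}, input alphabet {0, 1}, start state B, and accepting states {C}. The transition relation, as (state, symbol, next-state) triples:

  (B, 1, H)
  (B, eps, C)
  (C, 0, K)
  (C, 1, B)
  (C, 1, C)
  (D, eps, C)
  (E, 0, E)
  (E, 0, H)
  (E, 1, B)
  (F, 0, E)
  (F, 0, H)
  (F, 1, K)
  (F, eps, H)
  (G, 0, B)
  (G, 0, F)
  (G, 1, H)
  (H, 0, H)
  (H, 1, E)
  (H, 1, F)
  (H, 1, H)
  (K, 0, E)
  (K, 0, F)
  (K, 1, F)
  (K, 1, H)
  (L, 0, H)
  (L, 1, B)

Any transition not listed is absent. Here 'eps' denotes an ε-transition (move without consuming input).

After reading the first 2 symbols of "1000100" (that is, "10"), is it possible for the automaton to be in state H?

Yes

Start: ε-closure({B}) = {B, C}.
Read '1': B→{H}, C→{B, C}; now {B, C, H}.
Read '0': B→∅, C→{K}, H→{H}; now {H, K}.
State H is in {H, K}.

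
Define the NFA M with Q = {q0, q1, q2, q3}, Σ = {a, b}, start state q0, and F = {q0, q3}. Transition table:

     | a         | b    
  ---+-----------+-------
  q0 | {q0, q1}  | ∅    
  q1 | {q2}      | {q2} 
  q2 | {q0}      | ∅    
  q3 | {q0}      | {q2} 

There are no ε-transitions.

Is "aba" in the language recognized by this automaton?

Yes

Start in {q0}.
Read 'a': {q0} → {q0, q1}.
Read 'b': {q0, q1} → {q2}.
Read 'a': {q2} → {q0}.
The final set {q0} contains the accepting state q0.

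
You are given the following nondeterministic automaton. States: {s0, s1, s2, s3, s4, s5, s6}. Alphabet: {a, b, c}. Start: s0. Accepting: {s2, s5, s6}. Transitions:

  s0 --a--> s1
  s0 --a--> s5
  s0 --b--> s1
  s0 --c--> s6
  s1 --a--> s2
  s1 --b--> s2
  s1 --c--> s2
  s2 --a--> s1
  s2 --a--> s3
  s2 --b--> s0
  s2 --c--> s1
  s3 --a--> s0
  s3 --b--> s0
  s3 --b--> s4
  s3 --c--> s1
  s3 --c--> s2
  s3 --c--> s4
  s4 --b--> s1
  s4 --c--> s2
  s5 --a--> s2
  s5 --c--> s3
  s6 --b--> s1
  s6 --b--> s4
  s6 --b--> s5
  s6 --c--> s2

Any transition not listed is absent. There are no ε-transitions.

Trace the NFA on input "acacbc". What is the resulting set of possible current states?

{s1, s2, s3, s6}

Start in {s0}.
Read 'a': {s0} → {s1, s5}.
Read 'c': {s1, s5} → {s2, s3}.
Read 'a': {s2, s3} → {s0, s1, s3}.
Read 'c': {s0, s1, s3} → {s1, s2, s4, s6}.
Read 'b': {s1, s2, s4, s6} → {s0, s1, s2, s4, s5}.
Read 'c': {s0, s1, s2, s4, s5} → {s1, s2, s3, s6}.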